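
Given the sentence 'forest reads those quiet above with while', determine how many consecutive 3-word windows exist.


Word trigrams from [7] words:
  Trigram 1: (forest reads those)
  Trigram 2: (reads those quiet)
  Trigram 3: (those quiet above)
  Trigram 4: (quiet above with)
  Trigram 5: (above with while)
Total word trigrams: 7 - 2 = 5

5


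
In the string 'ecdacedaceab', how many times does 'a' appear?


Scanning 'ecdacedaceab' for 'a':
  Position 3: 'a' -> MATCH (count: 1)
  Position 7: 'a' -> MATCH (count: 2)
  Position 10: 'a' -> MATCH (count: 3)
Total occurrences of 'a': 3

3


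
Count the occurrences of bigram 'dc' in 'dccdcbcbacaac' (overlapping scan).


Scanning 'dccdcbcbacaac' for bigram 'dc':
  Position 0: 'dc' -> MATCH
  Position 1: 'cc' -> no
  Position 2: 'cd' -> no
  Position 3: 'dc' -> MATCH
  Position 4: 'cb' -> no
  Position 5: 'bc' -> no
  Position 6: 'cb' -> no
  Position 7: 'ba' -> no
  Position 8: 'ac' -> no
  Position 9: 'ca' -> no
  Position 10: 'aa' -> no
  Position 11: 'ac' -> no
Total matches: 2

2


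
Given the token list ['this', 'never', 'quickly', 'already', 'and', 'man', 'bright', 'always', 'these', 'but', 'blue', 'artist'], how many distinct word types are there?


Listing all tokens and tracking unique types:
  Token 1: 'this' -> NEW (unique so far: 1)
  Token 2: 'never' -> NEW (unique so far: 2)
  Token 3: 'quickly' -> NEW (unique so far: 3)
  Token 4: 'already' -> NEW (unique so far: 4)
  Token 5: 'and' -> NEW (unique so far: 5)
  Token 6: 'man' -> NEW (unique so far: 6)
  Token 7: 'bright' -> NEW (unique so far: 7)
  Token 8: 'always' -> NEW (unique so far: 8)
  Token 9: 'these' -> NEW (unique so far: 9)
  Token 10: 'but' -> NEW (unique so far: 10)
  Token 11: 'blue' -> NEW (unique so far: 11)
  Token 12: 'artist' -> NEW (unique so far: 12)
Unique types: ('already', 'always', 'and', 'artist', 'blue', 'bright', 'but', 'man', 'never', 'quickly', 'these', 'this')
Vocabulary size: 12

12


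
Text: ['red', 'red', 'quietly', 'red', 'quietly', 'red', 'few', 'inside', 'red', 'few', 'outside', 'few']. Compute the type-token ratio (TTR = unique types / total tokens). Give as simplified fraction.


Tokens: 12
Unique types: ('few', 'inside', 'outside', 'quietly', 'red') = 5
TTR = 5/12
Already in lowest terms.

5/12


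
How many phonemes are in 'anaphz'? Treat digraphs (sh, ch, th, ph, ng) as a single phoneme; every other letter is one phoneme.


Parsing 'anaphz' greedily, digraphs first:
  'a' -> vowel phoneme (phonemes so far: 1)
  'n' -> consonant phoneme (phonemes so far: 2)
  'a' -> vowel phoneme (phonemes so far: 3)
  'ph' -> digraph (1 consonant phoneme) (phonemes so far: 4)
  'z' -> consonant phoneme (phonemes so far: 5)
Total phonemes: 5

5


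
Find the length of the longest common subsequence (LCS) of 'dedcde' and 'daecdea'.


DP table for LCS of 'dedcde' and 'daecdea':
       d  a  e  c  d  e  a
    0  0  0  0  0  0  0  0
  d 0  1  1  1  1  1  1  1
  e 0  1  1  2  2  2  2  2
  d 0  1  1  2  2  3  3  3
  c 0  1  1  2  3  3  3  3
  d 0  1  1  2  3  4  4  4
  e 0  1  1  2  3  4  5  5
LCS: 'decde'
LCS length = 5

5


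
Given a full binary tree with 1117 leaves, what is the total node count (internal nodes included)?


Leaf nodes (terminals): 1117
Internal nodes = n - 1 = 1117 - 1 = 1116
Total = leaves + internal = 1117 + 1116 = 2233

2233


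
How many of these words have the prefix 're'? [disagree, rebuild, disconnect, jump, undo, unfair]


Checking each word for prefix 're':
  'disagree' -> no (count: 0)
  'rebuild' -> YES, starts with 're' (count: 1)
  'disconnect' -> no (count: 1)
  'jump' -> no (count: 1)
  'undo' -> no (count: 1)
  'unfair' -> no (count: 1)
Total with prefix 're': 1

1


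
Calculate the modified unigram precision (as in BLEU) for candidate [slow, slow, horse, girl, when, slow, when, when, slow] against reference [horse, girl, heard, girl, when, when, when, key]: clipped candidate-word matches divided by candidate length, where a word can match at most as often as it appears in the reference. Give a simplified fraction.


Reference word counts: {'girl': 2, 'heard': 1, 'horse': 1, 'key': 1, 'when': 3}
Checking each candidate word (with clipping):
  'slow' -> not in reference -> no match (matches: 0)
  'slow' -> not in reference -> no match (matches: 0)
  'horse' -> in reference (ref count 1, used 1/1) -> match (matches: 1)
  'girl' -> in reference (ref count 2, used 1/2) -> match (matches: 2)
  'when' -> in reference (ref count 3, used 1/3) -> match (matches: 3)
  'slow' -> not in reference -> no match (matches: 3)
  'when' -> in reference (ref count 3, used 2/3) -> match (matches: 4)
  'when' -> in reference (ref count 3, used 3/3) -> match (matches: 5)
  'slow' -> not in reference -> no match (matches: 5)
Clipped matches: 5, Candidate length: 9
Precision = 5/9

5/9


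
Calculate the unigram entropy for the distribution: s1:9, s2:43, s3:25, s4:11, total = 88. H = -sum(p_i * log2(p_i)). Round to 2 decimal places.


Computing entropy H = -sum(p_i * log2(p_i)):
  s1: p = 9/88 = 0.1023, -p*log2(p) = 0.3364
  s2: p = 43/88 = 0.4886, -p*log2(p) = 0.5048
  s3: p = 25/88 = 0.2841, -p*log2(p) = 0.5158
  s4: p = 11/88 = 0.1250, -p*log2(p) = 0.3750
H = sum of terms = 1.7320
Rounded to 2 decimals: 1.73

1.73


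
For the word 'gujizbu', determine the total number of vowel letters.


Scanning each character of 'gujizbu':
  Position 1: 'g' -> consonant (running count: 0)
  Position 2: 'u' -> vowel (running count: 1)
  Position 3: 'j' -> consonant (running count: 1)
  Position 4: 'i' -> vowel (running count: 2)
  Position 5: 'z' -> consonant (running count: 2)
  Position 6: 'b' -> consonant (running count: 2)
  Position 7: 'u' -> vowel (running count: 3)
Total vowels: 3

3


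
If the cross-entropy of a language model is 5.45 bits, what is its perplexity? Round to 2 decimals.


Perplexity formula: PP = 2^H
H = 5.45
PP = 2^5.45
Decompose: 2^5.45 = 2^5 * 2^0.45
2^5 = 32, 2^0.45 ~ 1.3660403
PP ~ 32 * 1.3660403 = 43.7132896
Rounded to 2 decimals: 43.71

43.71


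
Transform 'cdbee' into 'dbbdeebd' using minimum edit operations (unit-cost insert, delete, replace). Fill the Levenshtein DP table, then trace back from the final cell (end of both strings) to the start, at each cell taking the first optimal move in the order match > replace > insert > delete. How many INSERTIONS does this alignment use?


Edit distance = 5. Backtracking from cell (5, 8) with preference match > replace > insert > delete,
then listing the resulting alignment 'cdbee' -> 'dbbdeebd' left to right:
  Step 1: replace c->d
  Step 2: replace d->b
  Step 3: keep 'b'
  Step 4: insert 'd' [insertion #1]
  Step 5: keep 'e'
  Step 6: keep 'e'
  Step 7: insert 'b' [insertion #2]
  Step 8: insert 'd' [insertion #3]
Total insertions: 3

3


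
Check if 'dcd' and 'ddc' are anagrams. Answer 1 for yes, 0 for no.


Sort characters of 'dcd': 'cdd'
Sort characters of 'ddc': 'cdd'
Sorted forms match -> they ARE anagrams
Result: 1

1


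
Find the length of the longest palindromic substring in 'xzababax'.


Scanning 'xzababax' for palindromic substrings.
Substring at positions 2-6: 'ababa'.
Check: reverse('ababa') = 'ababa' -> palindrome confirmed.
Neighbouring characters ('z' / 'x') break symmetry, so it cannot extend further.
No longer palindromic substring exists; longest length = 5

5


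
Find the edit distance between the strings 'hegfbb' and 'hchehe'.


Building DP table for s1='hegfbb' (len 6) and s2='hchehe' (len 6):
       h  c  h  e  h  e
    0  1  2  3  4  5  6
  h 1  0  1  2  3  4  5
  e 2  1  1  2  2  3  4
  g 3  2  2  2  3  3  4
  f 4  3  3  3  3  4  4
  b 5  4  4  4  4  4  5
  b 6  5  5  5  5  5  5
Edit distance = dp[6][6] = 5

5


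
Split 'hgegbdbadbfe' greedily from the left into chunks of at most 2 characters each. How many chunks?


'hgegbdbadbfe' has 12 characters.
Chunking with max size 2:
  Chunk 1: 'hg' (positions 0-1)
  Chunk 2: 'eg' (positions 2-3)
  Chunk 3: 'bd' (positions 4-5)
  Chunk 4: 'ba' (positions 6-7)
  Chunk 5: 'db' (positions 8-9)
  Chunk 6: 'fe' (positions 10-11)
Total chunks: ceil(12 / 2) = 6

6


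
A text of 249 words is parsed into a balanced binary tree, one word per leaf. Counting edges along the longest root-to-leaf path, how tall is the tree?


In a balanced binary tree with n leaves the deepest leaf is ceil(log2(n)) edges below the root.
log2(249) = 7.9600
ceil(7.9600) = 8
height (edges) = 8

8


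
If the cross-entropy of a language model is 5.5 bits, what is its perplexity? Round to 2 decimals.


Perplexity formula: PP = 2^H
H = 5.5
PP = 2^5.5
Decompose: 2^5.5 = 2^5 * 2^0.5 = 2^5 * sqrt(2)
2^5 = 32, sqrt(2) ~ 1.4142136
PP ~ 32 * 1.4142136 = 45.2548352
Rounded to 2 decimals: 45.25

45.25


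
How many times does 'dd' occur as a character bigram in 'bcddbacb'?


Scanning 'bcddbacb' for bigram 'dd':
  Position 0: 'bc' -> no
  Position 1: 'cd' -> no
  Position 2: 'dd' -> MATCH
  Position 3: 'db' -> no
  Position 4: 'ba' -> no
  Position 5: 'ac' -> no
  Position 6: 'cb' -> no
Total matches: 1

1


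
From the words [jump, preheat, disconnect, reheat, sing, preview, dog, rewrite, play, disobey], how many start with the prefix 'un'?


Checking each word for prefix 'un':
  'jump' -> no (count: 0)
  'preheat' -> no (count: 0)
  'disconnect' -> no (count: 0)
  'reheat' -> no (count: 0)
  'sing' -> no (count: 0)
  'preview' -> no (count: 0)
  'dog' -> no (count: 0)
  'rewrite' -> no (count: 0)
  'play' -> no (count: 0)
  'disobey' -> no (count: 0)
Total with prefix 'un': 0

0


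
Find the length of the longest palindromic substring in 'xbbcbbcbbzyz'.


Scanning 'xbbcbbcbbzyz' for palindromic substrings.
Substring at positions 1-8: 'bbcbbcbb'.
Check: reverse('bbcbbcbb') = 'bbcbbcbb' -> palindrome confirmed.
Neighbouring characters ('x' / 'z') break symmetry, so it cannot extend further.
No longer palindromic substring exists; longest length = 8

8


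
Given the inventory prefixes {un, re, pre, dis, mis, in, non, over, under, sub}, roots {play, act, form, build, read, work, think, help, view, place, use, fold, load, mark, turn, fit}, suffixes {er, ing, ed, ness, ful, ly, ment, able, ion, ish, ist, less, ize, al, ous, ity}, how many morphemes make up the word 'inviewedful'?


Segmenting 'inviewedful' against the inventory:
  'in' -> prefix (morpheme 1)
  'view' -> root (morpheme 2)
  'ed' -> suffix (morpheme 3)
  'ful' -> suffix (morpheme 4)
Total morphemes: 4

4


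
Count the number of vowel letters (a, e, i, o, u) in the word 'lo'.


Scanning each character of 'lo':
  Position 1: 'l' -> consonant (running count: 0)
  Position 2: 'o' -> vowel (running count: 1)
Total vowels: 1

1


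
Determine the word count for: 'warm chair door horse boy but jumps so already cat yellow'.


Counting words by splitting on spaces:
  Word 1: 'warm'
  Word 2: 'chair'
  Word 3: 'door'
  Word 4: 'horse'
  Word 5: 'boy'
  Word 6: 'but'
  Word 7: 'jumps'
  Word 8: 'so'
  Word 9: 'already'
  Word 10: 'cat'
  Word 11: 'yellow'
Total words: 11

11


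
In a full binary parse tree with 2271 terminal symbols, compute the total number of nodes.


Leaf nodes (terminals): 2271
Internal nodes = n - 1 = 2271 - 1 = 2270
Total = leaves + internal = 2271 + 2270 = 4541

4541


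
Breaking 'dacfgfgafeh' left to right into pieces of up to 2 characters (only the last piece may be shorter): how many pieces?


'dacfgfgafeh' has 11 characters.
Chunking with max size 2:
  Chunk 1: 'da' (positions 0-1)
  Chunk 2: 'cf' (positions 2-3)
  Chunk 3: 'gf' (positions 4-5)
  Chunk 4: 'ga' (positions 6-7)
  Chunk 5: 'fe' (positions 8-9)
  Chunk 6: 'h' (positions 10-10)
Total chunks: ceil(11 / 2) = 6

6


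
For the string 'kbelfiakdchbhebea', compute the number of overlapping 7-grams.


String 'kbelfiakdchbhebea' has length L = 17.
Number of overlapping n-grams = L - n + 1
Substituting: 17 - 7 + 1 = 11

11


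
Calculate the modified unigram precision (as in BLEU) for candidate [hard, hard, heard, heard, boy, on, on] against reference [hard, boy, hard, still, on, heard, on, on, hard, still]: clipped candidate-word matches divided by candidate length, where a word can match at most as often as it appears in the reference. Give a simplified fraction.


Reference word counts: {'boy': 1, 'hard': 3, 'heard': 1, 'on': 3, 'still': 2}
Checking each candidate word (with clipping):
  'hard' -> in reference (ref count 3, used 1/3) -> match (matches: 1)
  'hard' -> in reference (ref count 3, used 2/3) -> match (matches: 2)
  'heard' -> in reference (ref count 1, used 1/1) -> match (matches: 3)
  'heard' -> ref count 1 already used up (1/1) -> clipped, no match (matches: 3)
  'boy' -> in reference (ref count 1, used 1/1) -> match (matches: 4)
  'on' -> in reference (ref count 3, used 1/3) -> match (matches: 5)
  'on' -> in reference (ref count 3, used 2/3) -> match (matches: 6)
Clipped matches: 6, Candidate length: 7
Precision = 6/7

6/7


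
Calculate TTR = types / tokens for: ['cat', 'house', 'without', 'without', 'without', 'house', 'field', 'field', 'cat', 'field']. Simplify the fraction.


Tokens: 10
Unique types: ('cat', 'field', 'house', 'without') = 4
TTR = 4/10
Simplify: divide both by 2 -> 2/5
TTR = 2/5

2/5


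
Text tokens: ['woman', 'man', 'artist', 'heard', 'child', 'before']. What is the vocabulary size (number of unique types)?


Listing all tokens and tracking unique types:
  Token 1: 'woman' -> NEW (unique so far: 1)
  Token 2: 'man' -> NEW (unique so far: 2)
  Token 3: 'artist' -> NEW (unique so far: 3)
  Token 4: 'heard' -> NEW (unique so far: 4)
  Token 5: 'child' -> NEW (unique so far: 5)
  Token 6: 'before' -> NEW (unique so far: 6)
Unique types: ('artist', 'before', 'child', 'heard', 'man', 'woman')
Vocabulary size: 6

6


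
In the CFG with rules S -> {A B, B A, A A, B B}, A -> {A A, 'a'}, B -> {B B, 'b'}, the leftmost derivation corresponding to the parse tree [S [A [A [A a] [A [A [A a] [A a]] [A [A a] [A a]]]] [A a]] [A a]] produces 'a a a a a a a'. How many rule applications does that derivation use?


Every bracketed nonterminal node [X ...] in the tree is produced by exactly one rule application.
Reading the tree off as a leftmost derivation:
  Step 1: S  =>  A A   (applied S -> A A)
  Step 2: A A  =>  A A A   (applied A -> A A)
  Step 3: A A A  =>  A A A A   (applied A -> A A)
  Step 4: A A A A  =>  a A A A   (applied A -> a)
  Step 5: a A A A  =>  a A A A A   (applied A -> A A)
  Step 6: a A A A A  =>  a A A A A A   (applied A -> A A)
  Step 7: a A A A A A  =>  a a A A A A   (applied A -> a)
  Step 8: a a A A A A  =>  a a a A A A   (applied A -> a)
  Step 9: a a a A A A  =>  a a a A A A A   (applied A -> A A)
  Step 10: a a a A A A A  =>  a a a a A A A   (applied A -> a)
  Step 11: a a a a A A A  =>  a a a a a A A   (applied A -> a)
  Step 12: a a a a a A A  =>  a a a a a a A   (applied A -> a)
  Step 13: a a a a a a A  =>  a a a a a a a   (applied A -> a)
Final yield: a a a a a a a
Total rewrite steps: 13

13


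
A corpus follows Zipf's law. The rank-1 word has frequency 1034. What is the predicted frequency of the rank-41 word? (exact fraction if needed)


Zipf's law: freq(rank) = f1 / rank
f1 = 1034, rank = 41
freq = 1034 / 41
GCD(1034, 41) = 1
Simplified: 1034/41

1034/41


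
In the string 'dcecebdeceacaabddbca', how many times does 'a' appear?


Scanning 'dcecebdeceacaabddbca' for 'a':
  Position 10: 'a' -> MATCH (count: 1)
  Position 12: 'a' -> MATCH (count: 2)
  Position 13: 'a' -> MATCH (count: 3)
  Position 19: 'a' -> MATCH (count: 4)
Total occurrences of 'a': 4

4


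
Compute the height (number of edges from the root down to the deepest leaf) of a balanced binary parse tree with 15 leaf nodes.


In a balanced binary tree with n leaves the deepest leaf is ceil(log2(n)) edges below the root.
log2(15) = 3.9069
ceil(3.9069) = 4
height (edges) = 4

4


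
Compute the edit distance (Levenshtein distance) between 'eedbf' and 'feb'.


Building DP table for s1='eedbf' (len 5) and s2='feb' (len 3):
       f  e  b
    0  1  2  3
  e 1  1  1  2
  e 2  2  1  2
  d 3  3  2  2
  b 4  4  3  2
  f 5  4  4  3
Edit distance = dp[5][3] = 3

3


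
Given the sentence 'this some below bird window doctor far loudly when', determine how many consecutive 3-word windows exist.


Word trigrams from [9] words:
  Trigram 1: (this some below)
  Trigram 2: (some below bird)
  Trigram 3: (below bird window)
  Trigram 4: (bird window doctor)
  Trigram 5: (window doctor far)
  Trigram 6: (doctor far loudly)
  Trigram 7: (far loudly when)
Total word trigrams: 9 - 2 = 7

7


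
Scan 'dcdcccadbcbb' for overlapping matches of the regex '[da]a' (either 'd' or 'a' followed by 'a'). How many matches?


Pattern: [da]a means either 'd' or 'a' followed by 'a'.
Scanning 'dcdcccadbcbb' position-by-position:
  Pos 0: window 'dc' -> no
  Pos 1: window 'cd' -> no
  Pos 2: window 'dc' -> no
  Pos 3: window 'cc' -> no
  Pos 4: window 'cc' -> no
  Pos 5: window 'ca' -> no
  Pos 6: window 'ad' -> no
  Pos 7: window 'db' -> no
  Pos 8: window 'bc' -> no
  Pos 9: window 'cb' -> no
  Pos 10: window 'bb' -> no
  Pos 11: window 'b' -> no
Total matches: 0

0


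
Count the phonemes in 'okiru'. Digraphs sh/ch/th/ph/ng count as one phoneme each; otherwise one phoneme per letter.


Parsing 'okiru' greedily, digraphs first:
  'o' -> vowel phoneme (phonemes so far: 1)
  'k' -> consonant phoneme (phonemes so far: 2)
  'i' -> vowel phoneme (phonemes so far: 3)
  'r' -> consonant phoneme (phonemes so far: 4)
  'u' -> vowel phoneme (phonemes so far: 5)
Total phonemes: 5

5


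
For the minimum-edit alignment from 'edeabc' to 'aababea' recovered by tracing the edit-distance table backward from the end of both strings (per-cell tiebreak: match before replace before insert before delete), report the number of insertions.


Edit distance = 5. Backtracking from cell (6, 7) with preference match > replace > insert > delete,
then listing the resulting alignment 'edeabc' -> 'aababea' left to right:
  Step 1: replace e->a
  Step 2: replace d->a
  Step 3: replace e->b
  Step 4: keep 'a'
  Step 5: keep 'b'
  Step 6: insert 'e' [insertion #1]
  Step 7: replace c->a
Total insertions: 1

1


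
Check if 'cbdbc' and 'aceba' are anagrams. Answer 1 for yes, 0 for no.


Sort characters of 'cbdbc': 'bbccd'
Sort characters of 'aceba': 'aabce'
Sorted forms differ -> they are NOT anagrams
Result: 0

0


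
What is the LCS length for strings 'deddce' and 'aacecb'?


DP table for LCS of 'deddce' and 'aacecb':
       a  a  c  e  c  b
    0  0  0  0  0  0  0
  d 0  0  0  0  0  0  0
  e 0  0  0  0  1  1  1
  d 0  0  0  0  1  1  1
  d 0  0  0  0  1  1  1
  c 0  0  0  1  1  2  2
  e 0  0  0  1  2  2  2
LCS: 'ec'
LCS length = 2

2


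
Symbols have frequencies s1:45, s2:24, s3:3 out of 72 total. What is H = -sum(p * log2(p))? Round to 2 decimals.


Computing entropy H = -sum(p_i * log2(p_i)):
  s1: p = 45/72 = 0.6250, -p*log2(p) = 0.4238
  s2: p = 24/72 = 0.3333, -p*log2(p) = 0.5283
  s3: p = 3/72 = 0.0417, -p*log2(p) = 0.1910
H = sum of terms = 1.1431
Rounded to 2 decimals: 1.14

1.14


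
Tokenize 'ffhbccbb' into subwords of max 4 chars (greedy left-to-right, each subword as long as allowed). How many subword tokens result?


'ffhbccbb' has 8 characters.
Chunking with max size 4:
  Chunk 1: 'ffhb' (positions 0-3)
  Chunk 2: 'ccbb' (positions 4-7)
Total chunks: ceil(8 / 4) = 2

2


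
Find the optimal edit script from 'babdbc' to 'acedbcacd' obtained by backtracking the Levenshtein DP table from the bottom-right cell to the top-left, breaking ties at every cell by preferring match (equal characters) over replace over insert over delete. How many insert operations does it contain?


Edit distance = 6. Backtracking from cell (6, 9) with preference match > replace > insert > delete,
then listing the resulting alignment 'babdbc' -> 'acedbcacd' left to right:
  Step 1: replace b->a
  Step 2: replace a->c
  Step 3: replace b->e
  Step 4: keep 'd'
  Step 5: keep 'b'
  Step 6: insert 'c' [insertion #1]
  Step 7: insert 'a' [insertion #2]
  Step 8: keep 'c'
  Step 9: insert 'd' [insertion #3]
Total insertions: 3

3


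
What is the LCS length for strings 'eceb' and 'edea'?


DP table for LCS of 'eceb' and 'edea':
       e  d  e  a
    0  0  0  0  0
  e 0  1  1  1  1
  c 0  1  1  1  1
  e 0  1  1  2  2
  b 0  1  1  2  2
LCS: 'ee'
LCS length = 2

2


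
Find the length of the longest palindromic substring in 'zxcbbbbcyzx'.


Scanning 'zxcbbbbcyzx' for palindromic substrings.
Substring at positions 2-7: 'cbbbbc'.
Check: reverse('cbbbbc') = 'cbbbbc' -> palindrome confirmed.
Neighbouring characters ('x' / 'y') break symmetry, so it cannot extend further.
No longer palindromic substring exists; longest length = 6

6


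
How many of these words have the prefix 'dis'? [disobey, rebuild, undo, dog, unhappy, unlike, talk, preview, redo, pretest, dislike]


Checking each word for prefix 'dis':
  'disobey' -> YES, starts with 'dis' (count: 1)
  'rebuild' -> no (count: 1)
  'undo' -> no (count: 1)
  'dog' -> no (count: 1)
  'unhappy' -> no (count: 1)
  'unlike' -> no (count: 1)
  'talk' -> no (count: 1)
  'preview' -> no (count: 1)
  'redo' -> no (count: 1)
  'pretest' -> no (count: 1)
  'dislike' -> YES, starts with 'dis' (count: 2)
Total with prefix 'dis': 2

2


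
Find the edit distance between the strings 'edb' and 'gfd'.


Building DP table for s1='edb' (len 3) and s2='gfd' (len 3):
       g  f  d
    0  1  2  3
  e 1  1  2  3
  d 2  2  2  2
  b 3  3  3  3
Edit distance = dp[3][3] = 3

3


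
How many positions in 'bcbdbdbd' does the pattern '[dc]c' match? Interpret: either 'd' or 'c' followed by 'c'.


Pattern: [dc]c means either 'd' or 'c' followed by 'c'.
Scanning 'bcbdbdbd' position-by-position:
  Pos 0: window 'bc' -> no
  Pos 1: window 'cb' -> no
  Pos 2: window 'bd' -> no
  Pos 3: window 'db' -> no
  Pos 4: window 'bd' -> no
  Pos 5: window 'db' -> no
  Pos 6: window 'bd' -> no
  Pos 7: window 'd' -> no
Total matches: 0

0


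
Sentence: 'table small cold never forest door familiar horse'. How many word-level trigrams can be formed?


Word trigrams from [8] words:
  Trigram 1: (table small cold)
  Trigram 2: (small cold never)
  Trigram 3: (cold never forest)
  Trigram 4: (never forest door)
  Trigram 5: (forest door familiar)
  Trigram 6: (door familiar horse)
Total word trigrams: 8 - 2 = 6

6


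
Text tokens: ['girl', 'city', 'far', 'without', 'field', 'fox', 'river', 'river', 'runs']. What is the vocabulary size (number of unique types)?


Listing all tokens and tracking unique types:
  Token 1: 'girl' -> NEW (unique so far: 1)
  Token 2: 'city' -> NEW (unique so far: 2)
  Token 3: 'far' -> NEW (unique so far: 3)
  Token 4: 'without' -> NEW (unique so far: 4)
  Token 5: 'field' -> NEW (unique so far: 5)
  Token 6: 'fox' -> NEW (unique so far: 6)
  Token 7: 'river' -> NEW (unique so far: 7)
  Token 8: 'river' -> duplicate (unique so far: 7)
  Token 9: 'runs' -> NEW (unique so far: 8)
Unique types: ('city', 'far', 'field', 'fox', 'girl', 'river', 'runs', 'without')
Vocabulary size: 8

8


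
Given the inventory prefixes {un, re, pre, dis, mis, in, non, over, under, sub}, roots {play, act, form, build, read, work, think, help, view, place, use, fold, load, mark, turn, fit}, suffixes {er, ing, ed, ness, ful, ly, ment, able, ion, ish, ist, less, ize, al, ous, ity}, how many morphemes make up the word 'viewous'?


Segmenting 'viewous' against the inventory:
  'view' -> root (morpheme 1)
  'ous' -> suffix (morpheme 2)
Total morphemes: 2

2


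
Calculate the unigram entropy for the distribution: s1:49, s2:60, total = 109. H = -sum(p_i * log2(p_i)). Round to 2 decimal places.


Computing entropy H = -sum(p_i * log2(p_i)):
  s1: p = 49/109 = 0.4495, -p*log2(p) = 0.5185
  s2: p = 60/109 = 0.5505, -p*log2(p) = 0.4741
H = sum of terms = 0.9926
Rounded to 2 decimals: 0.99

0.99


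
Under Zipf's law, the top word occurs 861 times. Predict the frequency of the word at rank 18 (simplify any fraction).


Zipf's law: freq(rank) = f1 / rank
f1 = 861, rank = 18
freq = 861 / 18
GCD(861, 18) = 3
Simplified: 287/6

287/6


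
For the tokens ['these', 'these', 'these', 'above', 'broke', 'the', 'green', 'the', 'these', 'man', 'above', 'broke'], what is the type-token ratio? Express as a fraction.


Tokens: 12
Unique types: ('above', 'broke', 'green', 'man', 'the', 'these') = 6
TTR = 6/12
Simplify: divide both by 6 -> 1/2
TTR = 1/2

1/2


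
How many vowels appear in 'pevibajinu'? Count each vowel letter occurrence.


Scanning each character of 'pevibajinu':
  Position 1: 'p' -> consonant (running count: 0)
  Position 2: 'e' -> vowel (running count: 1)
  Position 3: 'v' -> consonant (running count: 1)
  Position 4: 'i' -> vowel (running count: 2)
  Position 5: 'b' -> consonant (running count: 2)
  Position 6: 'a' -> vowel (running count: 3)
  Position 7: 'j' -> consonant (running count: 3)
  Position 8: 'i' -> vowel (running count: 4)
  Position 9: 'n' -> consonant (running count: 4)
  Position 10: 'u' -> vowel (running count: 5)
Total vowels: 5

5


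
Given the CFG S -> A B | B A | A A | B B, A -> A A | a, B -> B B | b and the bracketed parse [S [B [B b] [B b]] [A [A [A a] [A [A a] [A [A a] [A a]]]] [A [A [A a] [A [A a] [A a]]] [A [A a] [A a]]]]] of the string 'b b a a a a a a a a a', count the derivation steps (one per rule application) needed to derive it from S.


Every bracketed nonterminal node [X ...] in the tree is produced by exactly one rule application.
Reading the tree off as a leftmost derivation:
  Step 1: S  =>  B A   (applied S -> B A)
  Step 2: B A  =>  B B A   (applied B -> B B)
  Step 3: B B A  =>  b B A   (applied B -> b)
  Step 4: b B A  =>  b b A   (applied B -> b)
  Step 5: b b A  =>  b b A A   (applied A -> A A)
  Step 6: b b A A  =>  b b A A A   (applied A -> A A)
  Step 7: b b A A A  =>  b b a A A   (applied A -> a)
  Step 8: b b a A A  =>  b b a A A A   (applied A -> A A)
  Step 9: b b a A A A  =>  b b a a A A   (applied A -> a)
  Step 10: b b a a A A  =>  b b a a A A A   (applied A -> A A)
  Step 11: b b a a A A A  =>  b b a a a A A   (applied A -> a)
  Step 12: b b a a a A A  =>  b b a a a a A   (applied A -> a)
  Step 13: b b a a a a A  =>  b b a a a a A A   (applied A -> A A)
  Step 14: b b a a a a A A  =>  b b a a a a A A A   (applied A -> A A)
  Step 15: b b a a a a A A A  =>  b b a a a a a A A   (applied A -> a)
  Step 16: b b a a a a a A A  =>  b b a a a a a A A A   (applied A -> A A)
  Step 17: b b a a a a a A A A  =>  b b a a a a a a A A   (applied A -> a)
  Step 18: b b a a a a a a A A  =>  b b a a a a a a a A   (applied A -> a)
  Step 19: b b a a a a a a a A  =>  b b a a a a a a a A A   (applied A -> A A)
  Step 20: b b a a a a a a a A A  =>  b b a a a a a a a a A   (applied A -> a)
  Step 21: b b a a a a a a a a A  =>  b b a a a a a a a a a   (applied A -> a)
Final yield: b b a a a a a a a a a
Total rewrite steps: 21

21


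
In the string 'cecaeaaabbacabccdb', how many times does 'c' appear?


Scanning 'cecaeaaabbacabccdb' for 'c':
  Position 0: 'c' -> MATCH (count: 1)
  Position 2: 'c' -> MATCH (count: 2)
  Position 11: 'c' -> MATCH (count: 3)
  Position 14: 'c' -> MATCH (count: 4)
  Position 15: 'c' -> MATCH (count: 5)
Total occurrences of 'c': 5

5


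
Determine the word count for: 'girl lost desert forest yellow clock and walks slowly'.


Counting words by splitting on spaces:
  Word 1: 'girl'
  Word 2: 'lost'
  Word 3: 'desert'
  Word 4: 'forest'
  Word 5: 'yellow'
  Word 6: 'clock'
  Word 7: 'and'
  Word 8: 'walks'
  Word 9: 'slowly'
Total words: 9

9


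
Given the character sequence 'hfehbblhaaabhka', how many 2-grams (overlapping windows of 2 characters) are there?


String 'hfehbblhaaabhka' has length L = 15.
Number of overlapping n-grams = L - n + 1
Substituting: 15 - 2 + 1 = 14

14


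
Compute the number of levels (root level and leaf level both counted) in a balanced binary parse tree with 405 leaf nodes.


In a balanced binary tree with n leaves the deepest leaf is ceil(log2(n)) edges below the root,
so counting node levels inclusive of root and leaves gives ceil(log2(n)) + 1 levels.
log2(405) = 8.6618
ceil(8.6618) = 9
levels = 9 + 1 = 10

10


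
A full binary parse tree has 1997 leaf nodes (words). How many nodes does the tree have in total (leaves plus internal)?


Leaf nodes (terminals): 1997
Internal nodes = n - 1 = 1997 - 1 = 1996
Total = leaves + internal = 1997 + 1996 = 3993

3993


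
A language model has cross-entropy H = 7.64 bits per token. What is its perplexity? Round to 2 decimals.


Perplexity formula: PP = 2^H
H = 7.64
PP = 2^7.64
Decompose: 2^7.64 = 2^7 * 2^0.64
2^7 = 128, 2^0.64 ~ 1.5583292
PP ~ 128 * 1.5583292 = 199.4661376
Rounded to 2 decimals: 199.47

199.47


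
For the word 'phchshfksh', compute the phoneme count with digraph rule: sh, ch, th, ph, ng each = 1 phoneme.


Parsing 'phchshfksh' greedily, digraphs first:
  'ph' -> digraph (1 consonant phoneme) (phonemes so far: 1)
  'ch' -> digraph (1 consonant phoneme) (phonemes so far: 2)
  'sh' -> digraph (1 consonant phoneme) (phonemes so far: 3)
  'f' -> consonant phoneme (phonemes so far: 4)
  'k' -> consonant phoneme (phonemes so far: 5)
  'sh' -> digraph (1 consonant phoneme) (phonemes so far: 6)
Total phonemes: 6

6


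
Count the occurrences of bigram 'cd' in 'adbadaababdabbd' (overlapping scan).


Scanning 'adbadaababdabbd' for bigram 'cd':
  Position 0: 'ad' -> no
  Position 1: 'db' -> no
  Position 2: 'ba' -> no
  Position 3: 'ad' -> no
  Position 4: 'da' -> no
  Position 5: 'aa' -> no
  Position 6: 'ab' -> no
  Position 7: 'ba' -> no
  Position 8: 'ab' -> no
  Position 9: 'bd' -> no
  Position 10: 'da' -> no
  Position 11: 'ab' -> no
  Position 12: 'bb' -> no
  Position 13: 'bd' -> no
Total matches: 0

0


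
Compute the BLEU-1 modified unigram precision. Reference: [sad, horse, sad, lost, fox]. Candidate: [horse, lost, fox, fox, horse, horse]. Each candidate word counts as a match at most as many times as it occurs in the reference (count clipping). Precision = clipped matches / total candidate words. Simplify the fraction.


Reference word counts: {'fox': 1, 'horse': 1, 'lost': 1, 'sad': 2}
Checking each candidate word (with clipping):
  'horse' -> in reference (ref count 1, used 1/1) -> match (matches: 1)
  'lost' -> in reference (ref count 1, used 1/1) -> match (matches: 2)
  'fox' -> in reference (ref count 1, used 1/1) -> match (matches: 3)
  'fox' -> ref count 1 already used up (1/1) -> clipped, no match (matches: 3)
  'horse' -> ref count 1 already used up (1/1) -> clipped, no match (matches: 3)
  'horse' -> ref count 1 already used up (1/1) -> clipped, no match (matches: 3)
Clipped matches: 3, Candidate length: 6
Precision = 3/6 = 1/2

1/2


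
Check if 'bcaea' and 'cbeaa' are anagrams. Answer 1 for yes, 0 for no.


Sort characters of 'bcaea': 'aabce'
Sort characters of 'cbeaa': 'aabce'
Sorted forms match -> they ARE anagrams
Result: 1

1


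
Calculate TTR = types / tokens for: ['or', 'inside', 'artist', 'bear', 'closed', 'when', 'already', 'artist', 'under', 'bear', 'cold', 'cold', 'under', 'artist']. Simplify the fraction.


Tokens: 14
Unique types: ('already', 'artist', 'bear', 'closed', 'cold', 'inside', 'or', 'under', 'when') = 9
TTR = 9/14
Already in lowest terms.

9/14


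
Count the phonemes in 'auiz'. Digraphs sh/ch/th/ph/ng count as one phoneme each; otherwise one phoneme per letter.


Parsing 'auiz' greedily, digraphs first:
  'a' -> vowel phoneme (phonemes so far: 1)
  'u' -> vowel phoneme (phonemes so far: 2)
  'i' -> vowel phoneme (phonemes so far: 3)
  'z' -> consonant phoneme (phonemes so far: 4)
Total phonemes: 4

4


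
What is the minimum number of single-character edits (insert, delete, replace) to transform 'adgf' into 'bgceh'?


Building DP table for s1='adgf' (len 4) and s2='bgceh' (len 5):
       b  g  c  e  h
    0  1  2  3  4  5
  a 1  1  2  3  4  5
  d 2  2  2  3  4  5
  g 3  3  2  3  4  5
  f 4  4  3  3  4  5
Edit distance = dp[4][5] = 5

5


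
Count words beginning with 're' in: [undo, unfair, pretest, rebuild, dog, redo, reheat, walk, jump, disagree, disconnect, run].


Checking each word for prefix 're':
  'undo' -> no (count: 0)
  'unfair' -> no (count: 0)
  'pretest' -> no (count: 0)
  'rebuild' -> YES, starts with 're' (count: 1)
  'dog' -> no (count: 1)
  'redo' -> YES, starts with 're' (count: 2)
  'reheat' -> YES, starts with 're' (count: 3)
  'walk' -> no (count: 3)
  'jump' -> no (count: 3)
  'disagree' -> no (count: 3)
  'disconnect' -> no (count: 3)
  'run' -> no (count: 3)
Total with prefix 're': 3

3


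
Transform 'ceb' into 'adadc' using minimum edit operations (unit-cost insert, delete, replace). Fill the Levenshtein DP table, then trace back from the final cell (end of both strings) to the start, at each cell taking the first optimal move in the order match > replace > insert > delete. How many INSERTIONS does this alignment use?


Edit distance = 5. Backtracking from cell (3, 5) with preference match > replace > insert > delete,
then listing the resulting alignment 'ceb' -> 'adadc' left to right:
  Step 1: insert 'a' [insertion #1]
  Step 2: insert 'd' [insertion #2]
  Step 3: replace c->a
  Step 4: replace e->d
  Step 5: replace b->c
Total insertions: 2

2


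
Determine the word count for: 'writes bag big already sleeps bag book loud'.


Counting words by splitting on spaces:
  Word 1: 'writes'
  Word 2: 'bag'
  Word 3: 'big'
  Word 4: 'already'
  Word 5: 'sleeps'
  Word 6: 'bag'
  Word 7: 'book'
  Word 8: 'loud'
Total words: 8

8


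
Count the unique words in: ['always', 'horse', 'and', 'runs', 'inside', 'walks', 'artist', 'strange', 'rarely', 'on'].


Listing all tokens and tracking unique types:
  Token 1: 'always' -> NEW (unique so far: 1)
  Token 2: 'horse' -> NEW (unique so far: 2)
  Token 3: 'and' -> NEW (unique so far: 3)
  Token 4: 'runs' -> NEW (unique so far: 4)
  Token 5: 'inside' -> NEW (unique so far: 5)
  Token 6: 'walks' -> NEW (unique so far: 6)
  Token 7: 'artist' -> NEW (unique so far: 7)
  Token 8: 'strange' -> NEW (unique so far: 8)
  Token 9: 'rarely' -> NEW (unique so far: 9)
  Token 10: 'on' -> NEW (unique so far: 10)
Unique types: ('always', 'and', 'artist', 'horse', 'inside', 'on', 'rarely', 'runs', 'strange', 'walks')
Vocabulary size: 10

10


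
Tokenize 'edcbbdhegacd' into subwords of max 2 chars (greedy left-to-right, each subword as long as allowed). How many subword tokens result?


'edcbbdhegacd' has 12 characters.
Chunking with max size 2:
  Chunk 1: 'ed' (positions 0-1)
  Chunk 2: 'cb' (positions 2-3)
  Chunk 3: 'bd' (positions 4-5)
  Chunk 4: 'he' (positions 6-7)
  Chunk 5: 'ga' (positions 8-9)
  Chunk 6: 'cd' (positions 10-11)
Total chunks: ceil(12 / 2) = 6

6


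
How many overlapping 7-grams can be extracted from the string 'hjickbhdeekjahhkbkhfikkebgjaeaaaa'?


String 'hjickbhdeekjahhkbkhfikkebgjaeaaaa' has length L = 33.
Number of overlapping n-grams = L - n + 1
Substituting: 33 - 7 + 1 = 27

27


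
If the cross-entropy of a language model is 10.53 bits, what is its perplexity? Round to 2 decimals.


Perplexity formula: PP = 2^H
H = 10.53
PP = 2^10.53
Decompose: 2^10.53 = 2^10 * 2^0.53
2^10 = 1024, 2^0.53 ~ 1.4439292
PP ~ 1024 * 1.4439292 = 1478.5835008
Rounded to 2 decimals: 1478.58

1478.58


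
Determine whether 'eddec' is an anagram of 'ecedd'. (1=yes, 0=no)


Sort characters of 'eddec': 'cddee'
Sort characters of 'ecedd': 'cddee'
Sorted forms match -> they ARE anagrams
Result: 1

1


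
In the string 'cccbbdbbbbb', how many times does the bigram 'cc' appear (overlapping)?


Scanning 'cccbbdbbbbb' for bigram 'cc':
  Position 0: 'cc' -> MATCH
  Position 1: 'cc' -> MATCH
  Position 2: 'cb' -> no
  Position 3: 'bb' -> no
  Position 4: 'bd' -> no
  Position 5: 'db' -> no
  Position 6: 'bb' -> no
  Position 7: 'bb' -> no
  Position 8: 'bb' -> no
  Position 9: 'bb' -> no
Total matches: 2

2


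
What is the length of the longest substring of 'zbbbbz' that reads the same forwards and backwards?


Scanning 'zbbbbz' for palindromic substrings.
Substring at positions 0-5: 'zbbbbz'.
Check: reverse('zbbbbz') = 'zbbbbz' -> palindrome confirmed.
No longer palindromic substring exists; longest length = 6

6


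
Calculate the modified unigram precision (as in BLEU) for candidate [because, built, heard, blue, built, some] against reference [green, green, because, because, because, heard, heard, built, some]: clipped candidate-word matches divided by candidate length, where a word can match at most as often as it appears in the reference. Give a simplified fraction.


Reference word counts: {'because': 3, 'built': 1, 'green': 2, 'heard': 2, 'some': 1}
Checking each candidate word (with clipping):
  'because' -> in reference (ref count 3, used 1/3) -> match (matches: 1)
  'built' -> in reference (ref count 1, used 1/1) -> match (matches: 2)
  'heard' -> in reference (ref count 2, used 1/2) -> match (matches: 3)
  'blue' -> not in reference -> no match (matches: 3)
  'built' -> ref count 1 already used up (1/1) -> clipped, no match (matches: 3)
  'some' -> in reference (ref count 1, used 1/1) -> match (matches: 4)
Clipped matches: 4, Candidate length: 6
Precision = 4/6 = 2/3

2/3


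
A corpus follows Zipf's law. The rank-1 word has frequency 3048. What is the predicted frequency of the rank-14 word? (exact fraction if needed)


Zipf's law: freq(rank) = f1 / rank
f1 = 3048, rank = 14
freq = 3048 / 14
GCD(3048, 14) = 2
Simplified: 1524/7

1524/7


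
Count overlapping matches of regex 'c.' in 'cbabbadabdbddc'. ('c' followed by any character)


Pattern: c. means 'c' followed by any character.
Scanning 'cbabbadabdbddc' position-by-position:
  Pos 0: window 'cb' -> MATCH
  Pos 1: window 'ba' -> no
  Pos 2: window 'ab' -> no
  Pos 3: window 'bb' -> no
  Pos 4: window 'ba' -> no
  Pos 5: window 'ad' -> no
  Pos 6: window 'da' -> no
  Pos 7: window 'ab' -> no
  Pos 8: window 'bd' -> no
  Pos 9: window 'db' -> no
  Pos 10: window 'bd' -> no
  Pos 11: window 'dd' -> no
  Pos 12: window 'dc' -> no
  Pos 13: window 'c' -> no
Total matches: 1

1


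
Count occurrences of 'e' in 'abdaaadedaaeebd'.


Scanning 'abdaaadedaaeebd' for 'e':
  Position 7: 'e' -> MATCH (count: 1)
  Position 11: 'e' -> MATCH (count: 2)
  Position 12: 'e' -> MATCH (count: 3)
Total occurrences of 'e': 3

3


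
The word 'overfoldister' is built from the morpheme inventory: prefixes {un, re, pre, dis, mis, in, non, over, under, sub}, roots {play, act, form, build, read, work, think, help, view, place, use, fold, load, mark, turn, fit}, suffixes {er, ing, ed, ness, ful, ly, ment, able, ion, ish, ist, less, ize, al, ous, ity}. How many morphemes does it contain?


Segmenting 'overfoldister' against the inventory:
  'over' -> prefix (morpheme 1)
  'fold' -> root (morpheme 2)
  'ist' -> suffix (morpheme 3)
  'er' -> suffix (morpheme 4)
Total morphemes: 4

4


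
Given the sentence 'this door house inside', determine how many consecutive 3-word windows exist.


Word trigrams from [4] words:
  Trigram 1: (this door house)
  Trigram 2: (door house inside)
Total word trigrams: 4 - 2 = 2

2


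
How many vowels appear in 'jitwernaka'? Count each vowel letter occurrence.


Scanning each character of 'jitwernaka':
  Position 1: 'j' -> consonant (running count: 0)
  Position 2: 'i' -> vowel (running count: 1)
  Position 3: 't' -> consonant (running count: 1)
  Position 4: 'w' -> consonant (running count: 1)
  Position 5: 'e' -> vowel (running count: 2)
  Position 6: 'r' -> consonant (running count: 2)
  Position 7: 'n' -> consonant (running count: 2)
  Position 8: 'a' -> vowel (running count: 3)
  Position 9: 'k' -> consonant (running count: 3)
  Position 10: 'a' -> vowel (running count: 4)
Total vowels: 4

4


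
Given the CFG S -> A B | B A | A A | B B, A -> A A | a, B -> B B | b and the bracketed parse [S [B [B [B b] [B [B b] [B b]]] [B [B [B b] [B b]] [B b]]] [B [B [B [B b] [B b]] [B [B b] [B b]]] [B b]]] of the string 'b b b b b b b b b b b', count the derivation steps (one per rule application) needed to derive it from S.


Every bracketed nonterminal node [X ...] in the tree is produced by exactly one rule application.
Reading the tree off as a leftmost derivation:
  Step 1: S  =>  B B   (applied S -> B B)
  Step 2: B B  =>  B B B   (applied B -> B B)
  Step 3: B B B  =>  B B B B   (applied B -> B B)
  Step 4: B B B B  =>  b B B B   (applied B -> b)
  Step 5: b B B B  =>  b B B B B   (applied B -> B B)
  Step 6: b B B B B  =>  b b B B B   (applied B -> b)
  Step 7: b b B B B  =>  b b b B B   (applied B -> b)
  Step 8: b b b B B  =>  b b b B B B   (applied B -> B B)
  Step 9: b b b B B B  =>  b b b B B B B   (applied B -> B B)
  Step 10: b b b B B B B  =>  b b b b B B B   (applied B -> b)
  Step 11: b b b b B B B  =>  b b b b b B B   (applied B -> b)
  Step 12: b b b b b B B  =>  b b b b b b B   (applied B -> b)
  Step 13: b b b b b b B  =>  b b b b b b B B   (applied B -> B B)
  Step 14: b b b b b b B B  =>  b b b b b b B B B   (applied B -> B B)
  Step 15: b b b b b b B B B  =>  b b b b b b B B B B   (applied B -> B B)
  Step 16: b b b b b b B B B B  =>  b b b b b b b B B B   (applied B -> b)
  Step 17: b b b b b b b B B B  =>  b b b b b b b b B B   (applied B -> b)
  Step 18: b b b b b b b b B B  =>  b b b b b b b b B B B   (applied B -> B B)
  Step 19: b b b b b b b b B B B  =>  b b b b b b b b b B B   (applied B -> b)
  Step 20: b b b b b b b b b B B  =>  b b b b b b b b b b B   (applied B -> b)
  Step 21: b b b b b b b b b b B  =>  b b b b b b b b b b b   (applied B -> b)
Final yield: b b b b b b b b b b b
Total rewrite steps: 21

21
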